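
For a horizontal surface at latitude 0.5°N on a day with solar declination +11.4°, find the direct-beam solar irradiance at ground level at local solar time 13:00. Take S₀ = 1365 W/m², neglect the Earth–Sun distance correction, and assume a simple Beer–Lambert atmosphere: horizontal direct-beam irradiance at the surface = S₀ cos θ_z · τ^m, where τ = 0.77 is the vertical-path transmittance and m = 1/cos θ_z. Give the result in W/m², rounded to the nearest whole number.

Hour angle H = 15° × (13 − 12) = 15.00°.
cos θ_z = sin(0.5°) sin(11.4°) + cos(0.5°) cos(11.4°) cos(15.00°) = 0.0017 + 0.9468 = 0.9485.
Air mass m = 1/cos θ_z = 1/0.9485 = 1.054; τ^m = 0.77^1.054 = 0.7592.
Surface direct beam = 1365 × 0.9485 × 0.7592 = 982.94 W/m².

983 W/m²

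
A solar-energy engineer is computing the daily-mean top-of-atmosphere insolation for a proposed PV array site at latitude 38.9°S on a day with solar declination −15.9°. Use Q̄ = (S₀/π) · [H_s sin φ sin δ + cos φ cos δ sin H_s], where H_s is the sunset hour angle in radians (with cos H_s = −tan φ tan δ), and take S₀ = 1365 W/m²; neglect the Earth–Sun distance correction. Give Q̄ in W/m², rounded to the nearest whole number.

−tan φ tan δ = −(-0.8069)(-0.2849) = -0.2299; H_s = arccos(-0.2299) = 103.29°. In radians, H_s = 1.8028.
H_s sin φ sin δ = 1.8028 × -0.6280 × -0.2740 = 0.3102.
cos φ cos δ sin H_s = 0.7782 × 0.9617 × 0.9732 = 0.7283.
Q̄ = (1365/π) × (0.3102 + 0.7283) = 434.49 × 1.0385 = 451.22 W/m².

451 W/m²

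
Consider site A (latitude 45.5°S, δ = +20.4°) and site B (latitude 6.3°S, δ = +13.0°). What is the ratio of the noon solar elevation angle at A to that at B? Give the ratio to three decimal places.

0.341

A: 90° − |-45.5 − (20.4)| = 24.10°.
B: 90° − |-6.3 − (13.0)| = 70.70°.
Ratio A/B = 24.1000 / 70.7000 = 0.3409.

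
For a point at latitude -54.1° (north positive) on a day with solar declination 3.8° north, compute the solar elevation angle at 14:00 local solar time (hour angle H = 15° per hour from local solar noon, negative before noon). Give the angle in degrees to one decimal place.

Hour angle H = 15° × (14 − 12) = 30.00°.
With φ = -54.1°, δ = 3.8°, H = 30.00°: sin φ sin δ = -0.0537, cos φ cos δ cos H = 0.5067, so cos θ_z = 0.4530.
θ_z = arccos(0.4530) = 63.06°, so the elevation is 90° − 63.06° = 26.94°.

26.9°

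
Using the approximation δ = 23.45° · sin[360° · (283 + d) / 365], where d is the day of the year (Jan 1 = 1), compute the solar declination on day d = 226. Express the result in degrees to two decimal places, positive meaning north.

360 × (283 + 226) / 365 = 502.027°; sin(502.027°) = 0.6153.
δ = 23.45 × 0.6153 = 14.429° ≈ +14.43°.

+14.43°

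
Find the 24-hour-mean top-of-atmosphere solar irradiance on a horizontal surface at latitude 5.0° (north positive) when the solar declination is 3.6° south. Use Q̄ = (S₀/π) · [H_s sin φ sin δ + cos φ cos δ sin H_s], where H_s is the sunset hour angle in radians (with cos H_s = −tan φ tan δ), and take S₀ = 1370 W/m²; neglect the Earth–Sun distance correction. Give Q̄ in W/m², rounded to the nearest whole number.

430 W/m²

−tan φ tan δ = −(0.0875)(-0.0629) = 0.0055; H_s = arccos(0.0055) = 89.68°. In radians, H_s = 1.5652.
H_s sin φ sin δ = 1.5652 × 0.0872 × -0.0628 = -0.0086.
cos φ cos δ sin H_s = 0.9962 × 0.9980 × 1.0000 = 0.9942.
Q̄ = (1370/π) × (-0.0086 + 0.9942) = 436.08 × 0.9856 = 429.80 W/m².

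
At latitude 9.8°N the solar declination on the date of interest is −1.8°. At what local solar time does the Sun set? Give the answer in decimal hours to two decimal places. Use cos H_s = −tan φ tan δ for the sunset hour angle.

−tan φ tan δ = −(0.1727)(-0.0314) = 0.0054; H_s = arccos(0.0054) = 89.69°.
Sunset is at 12 + H_s/15 = 12 + 5.979 = 17.979 h local solar time.

17.98 h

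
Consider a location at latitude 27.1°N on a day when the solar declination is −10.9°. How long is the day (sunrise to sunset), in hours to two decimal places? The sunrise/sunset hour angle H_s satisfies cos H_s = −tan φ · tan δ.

The sunset hour angle satisfies cos H_s = −tan φ tan δ = 0.0985, giving H_s = 84.35°.
Day length = 2 H_s / 15° h⁻¹ = 168.70° / 15 = 11.247 h.

11.25 hours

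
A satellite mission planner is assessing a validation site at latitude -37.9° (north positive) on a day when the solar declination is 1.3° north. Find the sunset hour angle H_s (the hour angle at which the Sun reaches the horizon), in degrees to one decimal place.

89.0°

−tan φ tan δ = −(-0.7785)(0.0227) = 0.0177; H_s = arccos(0.0177) = 88.99°.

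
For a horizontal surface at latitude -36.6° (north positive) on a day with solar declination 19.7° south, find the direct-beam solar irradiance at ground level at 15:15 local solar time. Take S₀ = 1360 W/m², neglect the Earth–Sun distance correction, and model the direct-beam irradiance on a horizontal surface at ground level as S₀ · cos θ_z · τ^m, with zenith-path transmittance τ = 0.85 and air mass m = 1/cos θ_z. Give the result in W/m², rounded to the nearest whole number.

Hour angle H = 15° × (15.25 − 12) = 48.75°.
With φ = -36.6°, δ = -19.7°, H = 48.75°: sin φ sin δ = 0.2010, cos φ cos δ cos H = 0.4984, so cos θ_z = 0.6994.
Air mass m = 1/cos θ_z = 1/0.6994 = 1.430; τ^m = 0.85^1.430 = 0.7926.
Surface direct beam = 1360 × 0.6994 × 0.7926 = 753.91 W/m².

754 W/m²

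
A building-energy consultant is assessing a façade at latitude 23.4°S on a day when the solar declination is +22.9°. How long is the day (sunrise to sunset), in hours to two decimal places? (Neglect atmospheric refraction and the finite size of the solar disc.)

The sunset hour angle satisfies cos H_s = −tan φ tan δ = 0.1828, giving H_s = 79.47°.
Day length = 2 H_s / 15° h⁻¹ = 158.94° / 15 = 10.596 h.

10.60 hours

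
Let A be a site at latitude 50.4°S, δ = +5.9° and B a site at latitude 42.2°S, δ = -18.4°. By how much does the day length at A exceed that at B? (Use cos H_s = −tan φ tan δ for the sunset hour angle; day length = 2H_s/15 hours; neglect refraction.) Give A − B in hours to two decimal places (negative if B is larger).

-3.30 h

A: H_s = arccos(−tan -50.4° · tan 5.9°) = 82.82°, so 2H_s/15 = 11.0427 h.
B: H_s = arccos(−tan -42.2° · tan -18.4°) = 107.56°, so 2H_s/15 = 14.3413 h.
A − B = 11.0427 − 14.3413 = -3.2986 h.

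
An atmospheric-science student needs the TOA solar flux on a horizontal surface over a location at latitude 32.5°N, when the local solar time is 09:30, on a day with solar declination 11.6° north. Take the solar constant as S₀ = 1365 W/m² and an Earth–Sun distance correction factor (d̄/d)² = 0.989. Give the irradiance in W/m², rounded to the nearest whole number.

Hour angle H = 15° × (9.5 − 12) = -37.50°.
With φ = 32.5°, δ = 11.6°, H = -37.50°: sin φ sin δ = 0.1080, cos φ cos δ cos H = 0.6554, so cos θ_z = 0.7634.
Top-of-atmosphere irradiance = S₀ (d̄/d)² cos θ_z = 1365 × 0.989 × 0.7634 = 1030.58 W/m².

1031 W/m²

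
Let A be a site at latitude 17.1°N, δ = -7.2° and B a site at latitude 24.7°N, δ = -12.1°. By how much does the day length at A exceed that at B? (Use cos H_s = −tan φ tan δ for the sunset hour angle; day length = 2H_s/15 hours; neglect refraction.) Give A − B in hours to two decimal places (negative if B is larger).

A: H_s = arccos(−tan 17.1° · tan -7.2°) = 87.77°, so 2H_s/15 = 11.7027 h.
B: H_s = arccos(−tan 24.7° · tan -12.1°) = 84.34°, so 2H_s/15 = 11.2453 h.
A − B = 11.7027 − 11.2453 = 0.4574 h.

+0.46 h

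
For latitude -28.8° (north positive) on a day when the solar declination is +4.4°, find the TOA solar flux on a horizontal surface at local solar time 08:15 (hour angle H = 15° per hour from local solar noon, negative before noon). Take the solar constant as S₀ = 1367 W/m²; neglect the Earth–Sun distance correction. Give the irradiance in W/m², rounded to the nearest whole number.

613 W/m²

Hour angle H = 15° × (8.25 − 12) = -56.25°.
cos θ_z = sin φ sin δ + cos φ cos δ cos H = (-0.4818)(0.0767) + (0.8763)(0.9971)(0.5556) = 0.4485.
Top-of-atmosphere irradiance = S₀ cos θ_z = 1367 × 0.4485 = 613.10 W/m².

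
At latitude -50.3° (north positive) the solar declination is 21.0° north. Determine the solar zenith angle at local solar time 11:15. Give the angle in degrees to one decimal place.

72.0°

Hour angle H = 15° × (11.25 − 12) = -11.25°.
With φ = -50.3°, δ = 21.0°, H = -11.25°: sin φ sin δ = -0.2757, cos φ cos δ cos H = 0.5849, so cos θ_z = 0.3092.
θ_z = arccos(0.3092) = 71.99°.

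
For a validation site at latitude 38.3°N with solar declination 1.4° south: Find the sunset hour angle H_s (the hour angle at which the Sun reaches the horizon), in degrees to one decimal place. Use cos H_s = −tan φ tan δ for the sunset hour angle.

88.9°

cos H_s = −tan(38.3°) · tan(-1.4°) = 0.0193, so H_s = arccos(0.0193) = 88.89°.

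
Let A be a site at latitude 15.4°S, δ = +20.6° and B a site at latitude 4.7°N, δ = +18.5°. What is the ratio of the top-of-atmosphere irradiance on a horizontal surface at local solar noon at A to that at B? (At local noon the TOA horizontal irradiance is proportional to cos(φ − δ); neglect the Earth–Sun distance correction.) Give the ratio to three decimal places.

0.833

A: cos θ_z = cos(-15.4° − (20.6°)) = 0.8090.
B: cos θ_z = cos(4.7° − (18.5°)) = 0.9711.
Ratio A/B = 0.8090 / 0.9711 = 0.8331.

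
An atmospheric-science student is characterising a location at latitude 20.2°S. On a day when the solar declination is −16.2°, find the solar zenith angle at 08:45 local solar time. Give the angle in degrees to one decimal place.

Hour angle H = 15° × (8.75 − 12) = -48.75°.
cos θ_z = sin(-20.2°) sin(-16.2°) + cos(-20.2°) cos(-16.2°) cos(-48.75°) = 0.0963 + 0.5942 = 0.6905.
θ_z = arccos(0.6905) = 46.33°.

46.3°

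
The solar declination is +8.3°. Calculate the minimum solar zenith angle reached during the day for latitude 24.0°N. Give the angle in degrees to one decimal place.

At local solar noon the hour angle is zero, so the zenith angle is |φ − δ| = |24.0° − (8.3°)| = 15.7°.

15.7°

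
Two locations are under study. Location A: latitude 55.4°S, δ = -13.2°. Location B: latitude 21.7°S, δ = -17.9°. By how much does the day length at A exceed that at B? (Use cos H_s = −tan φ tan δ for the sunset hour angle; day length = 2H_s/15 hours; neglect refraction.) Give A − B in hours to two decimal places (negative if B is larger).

A: H_s = arccos(−tan -55.4° · tan -13.2°) = 109.88°, so 2H_s/15 = 14.6507 h.
B: H_s = arccos(−tan -21.7° · tan -17.9°) = 97.38°, so 2H_s/15 = 12.9840 h.
A − B = 14.6507 − 12.9840 = 1.6667 h.

+1.67 h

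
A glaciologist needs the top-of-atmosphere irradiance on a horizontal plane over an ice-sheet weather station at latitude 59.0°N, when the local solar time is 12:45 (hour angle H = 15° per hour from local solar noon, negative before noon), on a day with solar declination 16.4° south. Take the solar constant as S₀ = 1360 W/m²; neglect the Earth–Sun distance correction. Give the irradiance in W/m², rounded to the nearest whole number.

330 W/m²

Hour angle H = 15° × (12.75 − 12) = 11.25°.
cos θ_z = sin φ sin δ + cos φ cos δ cos H = (0.8572)(-0.2823) + (0.5150)(0.9593)(0.9808) = 0.2426.
Top-of-atmosphere irradiance = S₀ cos θ_z = 1360 × 0.2426 = 329.94 W/m².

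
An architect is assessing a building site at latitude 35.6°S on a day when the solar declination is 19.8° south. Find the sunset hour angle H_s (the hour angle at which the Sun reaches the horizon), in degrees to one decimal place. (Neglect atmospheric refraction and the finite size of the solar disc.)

104.9°

−tan φ tan δ = −(-0.7159)(-0.3600) = -0.2577; H_s = arccos(-0.2577) = 104.93°.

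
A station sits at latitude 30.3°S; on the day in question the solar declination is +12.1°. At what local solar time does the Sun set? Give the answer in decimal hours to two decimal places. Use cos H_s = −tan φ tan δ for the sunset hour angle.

17.52 h

The sunset hour angle satisfies cos H_s = −tan φ tan δ = 0.1253, giving H_s = 82.80°.
Sunset is at 12 + H_s/15 = 12 + 5.520 = 17.520 h local solar time.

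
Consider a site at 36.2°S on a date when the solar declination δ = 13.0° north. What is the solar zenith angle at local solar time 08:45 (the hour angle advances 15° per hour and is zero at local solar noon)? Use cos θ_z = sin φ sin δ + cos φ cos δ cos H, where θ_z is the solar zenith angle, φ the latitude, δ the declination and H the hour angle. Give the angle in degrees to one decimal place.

67.3°

Hour angle H = 15° × (8.75 − 12) = -48.75°.
With φ = -36.2°, δ = 13.0°, H = -48.75°: sin φ sin δ = -0.1329, cos φ cos δ cos H = 0.5184, so cos θ_z = 0.3855.
θ_z = arccos(0.3855) = 67.33°.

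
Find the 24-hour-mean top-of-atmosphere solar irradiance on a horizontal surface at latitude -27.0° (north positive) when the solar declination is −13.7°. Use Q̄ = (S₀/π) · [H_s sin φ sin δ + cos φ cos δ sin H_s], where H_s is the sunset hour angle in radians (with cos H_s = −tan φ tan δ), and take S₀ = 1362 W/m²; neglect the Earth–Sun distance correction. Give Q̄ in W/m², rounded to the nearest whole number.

cos H_s = −tan(-27.0°) · tan(-13.7°) = -0.1242, so H_s = arccos(-0.1242) = 97.13°. In radians, H_s = 1.6952.
H_s sin φ sin δ = 1.6952 × -0.4540 × -0.2368 = 0.1822.
cos φ cos δ sin H_s = 0.8910 × 0.9715 × 0.9923 = 0.8589.
Q̄ = (1362/π) × (0.1822 + 0.8589) = 433.54 × 1.0411 = 451.36 W/m².

451 W/m²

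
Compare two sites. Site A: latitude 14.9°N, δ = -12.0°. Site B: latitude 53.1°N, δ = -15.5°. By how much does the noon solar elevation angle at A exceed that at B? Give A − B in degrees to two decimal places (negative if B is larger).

+41.70°

A: 90° − |14.9 − (-12.0)| = 63.10°.
B: 90° − |53.1 − (-15.5)| = 21.40°.
A − B = 63.10 − 21.40 = 41.70°.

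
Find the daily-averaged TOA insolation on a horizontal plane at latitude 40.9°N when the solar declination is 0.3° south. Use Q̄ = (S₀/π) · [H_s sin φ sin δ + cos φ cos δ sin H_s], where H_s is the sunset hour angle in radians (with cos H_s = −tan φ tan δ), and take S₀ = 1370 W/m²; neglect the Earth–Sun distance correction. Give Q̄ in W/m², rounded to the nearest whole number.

327 W/m²

−tan φ tan δ = −(0.8662)(-0.0052) = 0.0045; H_s = arccos(0.0045) = 89.74°. In radians, H_s = 1.5663.
H_s sin φ sin δ = 1.5663 × 0.6547 × -0.0052 = -0.0053.
cos φ cos δ sin H_s = 0.7559 × 1.0000 × 1.0000 = 0.7559.
Q̄ = (1370/π) × (-0.0053 + 0.7559) = 436.08 × 0.7506 = 327.32 W/m².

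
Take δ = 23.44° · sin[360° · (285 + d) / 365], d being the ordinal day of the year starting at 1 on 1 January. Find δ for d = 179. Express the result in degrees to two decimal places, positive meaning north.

360 × (285 + 179) / 365 = 457.644°; sin(457.644°) = 0.9911.
δ = 23.44 × 0.9911 = 23.231° ≈ +23.23°.

+23.23°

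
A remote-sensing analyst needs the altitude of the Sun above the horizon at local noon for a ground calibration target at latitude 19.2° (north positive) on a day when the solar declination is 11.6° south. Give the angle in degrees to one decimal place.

At local solar noon the hour angle is zero, so the elevation is 90° − |φ − δ| = 90° − |19.2° − (-11.6°)| = 90° − 30.8° = 59.2°.

59.2°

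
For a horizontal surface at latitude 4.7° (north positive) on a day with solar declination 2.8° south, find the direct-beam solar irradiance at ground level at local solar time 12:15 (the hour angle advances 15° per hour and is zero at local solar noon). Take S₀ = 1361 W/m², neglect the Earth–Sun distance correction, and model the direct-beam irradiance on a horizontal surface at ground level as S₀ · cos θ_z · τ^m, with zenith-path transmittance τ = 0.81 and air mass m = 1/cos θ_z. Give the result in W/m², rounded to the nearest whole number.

1088 W/m²

Hour angle H = 15° × (12.25 − 12) = 3.75°.
cos θ_z = sin φ sin δ + cos φ cos δ cos H = (0.0819)(-0.0488) + (0.9966)(0.9988)(0.9979) = 0.9893.
Air mass m = 1/cos θ_z = 1/0.9893 = 1.011; τ^m = 0.81^1.011 = 0.8081.
Surface direct beam = 1361 × 0.9893 × 0.8081 = 1088.06 W/m².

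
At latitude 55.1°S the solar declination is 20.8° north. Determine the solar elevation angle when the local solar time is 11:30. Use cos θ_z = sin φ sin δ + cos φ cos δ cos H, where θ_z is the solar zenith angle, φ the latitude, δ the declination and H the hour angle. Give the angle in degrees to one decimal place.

Hour angle H = 15° × (11.5 − 12) = -7.50°.
cos θ_z = sin(-55.1°) sin(20.8°) + cos(-55.1°) cos(20.8°) cos(-7.50°) = -0.2912 + 0.5303 = 0.2391.
θ_z = arccos(0.2391) = 76.17°, so the elevation is 90° − 76.17° = 13.83°.

13.8°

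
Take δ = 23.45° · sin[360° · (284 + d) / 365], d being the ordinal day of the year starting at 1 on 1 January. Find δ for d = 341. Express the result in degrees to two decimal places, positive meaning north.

360 × (284 + 341) / 365 = 616.438°; sin(616.438°) = -0.9721.
δ = 23.45 × -0.9721 = -22.796° ≈ -22.80°.

-22.80°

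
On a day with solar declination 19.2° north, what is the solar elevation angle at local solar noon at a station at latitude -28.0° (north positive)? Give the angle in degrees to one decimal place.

At local solar noon the hour angle is zero, so the elevation is 90° − |φ − δ| = 90° − |-28.0° − (19.2°)| = 90° − 47.2° = 42.8°.

42.8°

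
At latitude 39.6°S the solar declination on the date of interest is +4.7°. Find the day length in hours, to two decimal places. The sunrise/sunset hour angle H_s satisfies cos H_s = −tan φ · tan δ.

11.48 hours

The sunset hour angle satisfies cos H_s = −tan φ tan δ = 0.0680, giving H_s = 86.10°.
Day length = 2 H_s / 15° h⁻¹ = 172.20° / 15 = 11.480 h.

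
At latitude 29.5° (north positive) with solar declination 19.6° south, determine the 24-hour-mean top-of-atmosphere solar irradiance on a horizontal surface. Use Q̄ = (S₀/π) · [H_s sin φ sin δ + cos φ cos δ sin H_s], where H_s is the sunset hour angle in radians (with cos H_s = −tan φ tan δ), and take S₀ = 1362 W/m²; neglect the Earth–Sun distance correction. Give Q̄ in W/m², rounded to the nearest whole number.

cos H_s = −tan(29.5°) · tan(-19.6°) = 0.2015, so H_s = arccos(0.2015) = 78.38°. In radians, H_s = 1.3680.
H_s sin φ sin δ = 1.3680 × 0.4924 × -0.3355 = -0.2260.
cos φ cos δ sin H_s = 0.8704 × 0.9421 × 0.9795 = 0.8032.
Q̄ = (1362/π) × (-0.2260 + 0.8032) = 433.54 × 0.5772 = 250.24 W/m².

250 W/m²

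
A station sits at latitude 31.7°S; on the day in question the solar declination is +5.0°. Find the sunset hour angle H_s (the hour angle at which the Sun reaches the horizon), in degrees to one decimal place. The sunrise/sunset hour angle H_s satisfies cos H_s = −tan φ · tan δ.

86.9°

cos H_s = −tan(-31.7°) · tan(5.0°) = 0.0540, so H_s = arccos(0.0540) = 86.90°.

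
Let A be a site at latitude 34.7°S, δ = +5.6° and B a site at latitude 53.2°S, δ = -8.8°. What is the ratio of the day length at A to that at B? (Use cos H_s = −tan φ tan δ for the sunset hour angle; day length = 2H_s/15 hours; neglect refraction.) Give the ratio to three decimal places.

A: H_s = arccos(−tan -34.7° · tan 5.6°) = 86.11°, so 2H_s/15 = 11.4813 h.
B: H_s = arccos(−tan -53.2° · tan -8.8°) = 101.94°, so 2H_s/15 = 13.5920 h.
Ratio A/B = 11.4813 / 13.5920 = 0.8447.

0.845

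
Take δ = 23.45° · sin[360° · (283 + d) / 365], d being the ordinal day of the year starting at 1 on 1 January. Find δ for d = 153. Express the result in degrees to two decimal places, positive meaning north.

360 × (283 + 153) / 365 = 430.027°; sin(430.027°) = 0.9399.
δ = 23.45 × 0.9399 = 22.041° ≈ +22.04°.

+22.04°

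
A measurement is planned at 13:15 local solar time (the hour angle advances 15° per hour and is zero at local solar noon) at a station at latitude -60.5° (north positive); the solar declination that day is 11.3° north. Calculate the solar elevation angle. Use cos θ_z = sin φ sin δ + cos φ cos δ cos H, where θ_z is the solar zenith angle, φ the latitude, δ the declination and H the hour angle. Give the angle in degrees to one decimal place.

16.7°

Hour angle H = 15° × (13.25 − 12) = 18.75°.
With φ = -60.5°, δ = 11.3°, H = 18.75°: sin φ sin δ = -0.1705, cos φ cos δ cos H = 0.4573, so cos θ_z = 0.2868.
θ_z = arccos(0.2868) = 73.33°, so the elevation is 90° − 73.33° = 16.67°.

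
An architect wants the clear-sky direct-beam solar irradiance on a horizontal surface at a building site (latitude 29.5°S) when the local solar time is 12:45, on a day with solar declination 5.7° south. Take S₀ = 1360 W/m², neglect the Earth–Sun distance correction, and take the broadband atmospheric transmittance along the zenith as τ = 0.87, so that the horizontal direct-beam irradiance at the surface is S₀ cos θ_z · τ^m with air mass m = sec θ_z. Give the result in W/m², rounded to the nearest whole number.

1046 W/m²

Hour angle H = 15° × (12.75 − 12) = 11.25°.
cos θ_z = sin(-29.5°) sin(-5.7°) + cos(-29.5°) cos(-5.7°) cos(11.25°) = 0.0489 + 0.8494 = 0.8983.
Air mass m = 1/cos θ_z = 1/0.8983 = 1.113; τ^m = 0.87^1.113 = 0.8564.
Surface direct beam = 1360 × 0.8983 × 0.8564 = 1046.25 W/m².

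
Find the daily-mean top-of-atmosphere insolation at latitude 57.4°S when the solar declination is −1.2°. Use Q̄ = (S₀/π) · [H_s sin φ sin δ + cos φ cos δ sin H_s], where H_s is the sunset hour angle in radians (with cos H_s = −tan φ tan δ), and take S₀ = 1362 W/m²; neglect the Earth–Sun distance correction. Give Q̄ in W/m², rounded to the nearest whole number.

246 W/m²

The sunset hour angle satisfies cos H_s = −tan φ tan δ = -0.0328, giving H_s = 91.88°. In radians, H_s = 1.6036.
H_s sin φ sin δ = 1.6036 × -0.8425 × -0.0209 = 0.0282.
cos φ cos δ sin H_s = 0.5388 × 0.9998 × 0.9995 = 0.5384.
Q̄ = (1362/π) × (0.0282 + 0.5384) = 433.54 × 0.5666 = 245.64 W/m².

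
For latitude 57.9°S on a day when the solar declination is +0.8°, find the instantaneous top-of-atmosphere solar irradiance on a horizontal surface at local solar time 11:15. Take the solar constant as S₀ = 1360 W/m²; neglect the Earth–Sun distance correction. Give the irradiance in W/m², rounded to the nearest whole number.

Hour angle H = 15° × (11.25 − 12) = -11.25°.
With φ = -57.9°, δ = 0.8°, H = -11.25°: sin φ sin δ = -0.0118, cos φ cos δ cos H = 0.5211, so cos θ_z = 0.5093.
Top-of-atmosphere irradiance = S₀ cos θ_z = 1360 × 0.5093 = 692.65 W/m².

693 W/m²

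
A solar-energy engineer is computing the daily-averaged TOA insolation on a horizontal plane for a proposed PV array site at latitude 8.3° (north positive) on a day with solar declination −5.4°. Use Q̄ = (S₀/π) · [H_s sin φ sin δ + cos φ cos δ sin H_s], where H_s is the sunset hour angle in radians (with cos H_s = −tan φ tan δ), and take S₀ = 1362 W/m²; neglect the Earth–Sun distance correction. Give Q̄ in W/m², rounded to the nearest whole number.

cos H_s = −tan(8.3°) · tan(-5.4°) = 0.0138, so H_s = arccos(0.0138) = 89.21°. In radians, H_s = 1.5570.
H_s sin φ sin δ = 1.5570 × 0.1444 × -0.0941 = -0.0212.
cos φ cos δ sin H_s = 0.9895 × 0.9956 × 0.9999 = 0.9850.
Q̄ = (1362/π) × (-0.0212 + 0.9850) = 433.54 × 0.9638 = 417.85 W/m².

418 W/m²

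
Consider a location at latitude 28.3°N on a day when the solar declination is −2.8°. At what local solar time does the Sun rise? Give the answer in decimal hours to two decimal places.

6.10 h

−tan φ tan δ = −(0.5384)(-0.0489) = 0.0263; H_s = arccos(0.0263) = 88.49°.
Sunrise is at 12 − H_s/15 = 12 − 5.899 = 6.101 h local solar time.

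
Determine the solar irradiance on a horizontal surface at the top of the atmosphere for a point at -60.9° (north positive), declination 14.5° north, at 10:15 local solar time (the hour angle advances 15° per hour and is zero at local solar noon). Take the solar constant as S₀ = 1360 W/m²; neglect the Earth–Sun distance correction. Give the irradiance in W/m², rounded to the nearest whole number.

277 W/m²

Hour angle H = 15° × (10.25 − 12) = -26.25°.
With φ = -60.9°, δ = 14.5°, H = -26.25°: sin φ sin δ = -0.2188, cos φ cos δ cos H = 0.4223, so cos θ_z = 0.2035.
Top-of-atmosphere irradiance = S₀ cos θ_z = 1360 × 0.2035 = 276.76 W/m².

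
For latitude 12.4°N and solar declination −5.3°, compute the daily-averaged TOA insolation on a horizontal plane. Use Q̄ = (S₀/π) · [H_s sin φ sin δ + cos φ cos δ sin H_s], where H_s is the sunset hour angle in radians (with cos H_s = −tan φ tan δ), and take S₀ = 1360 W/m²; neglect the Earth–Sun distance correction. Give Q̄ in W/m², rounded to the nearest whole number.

408 W/m²

−tan φ tan δ = −(0.2199)(-0.0928) = 0.0204; H_s = arccos(0.0204) = 88.83°. In radians, H_s = 1.5504.
H_s sin φ sin δ = 1.5504 × 0.2147 × -0.0924 = -0.0308.
cos φ cos δ sin H_s = 0.9767 × 0.9957 × 0.9998 = 0.9723.
Q̄ = (1360/π) × (-0.0308 + 0.9723) = 432.90 × 0.9415 = 407.58 W/m².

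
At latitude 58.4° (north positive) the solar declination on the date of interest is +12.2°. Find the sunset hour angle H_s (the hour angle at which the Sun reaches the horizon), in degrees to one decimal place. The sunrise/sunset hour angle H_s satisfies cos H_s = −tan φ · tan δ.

110.6°

The sunset hour angle satisfies cos H_s = −tan φ tan δ = -0.3514, giving H_s = 110.57°.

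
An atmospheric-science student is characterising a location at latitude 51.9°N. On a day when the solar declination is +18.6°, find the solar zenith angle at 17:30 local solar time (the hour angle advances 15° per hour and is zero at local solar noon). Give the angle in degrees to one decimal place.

70.9°

Hour angle H = 15° × (17.5 − 12) = 82.50°.
With φ = 51.9°, δ = 18.6°, H = 82.50°: sin φ sin δ = 0.2510, cos φ cos δ cos H = 0.0763, so cos θ_z = 0.3273.
θ_z = arccos(0.3273) = 70.90°.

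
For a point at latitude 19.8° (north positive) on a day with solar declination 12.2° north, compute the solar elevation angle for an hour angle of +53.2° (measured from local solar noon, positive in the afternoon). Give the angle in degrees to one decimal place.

cos θ_z = sin φ sin δ + cos φ cos δ cos H = (0.3387)(0.2113) + (0.9409)(0.9774)(0.5990) = 0.6224.
θ_z = arccos(0.6224) = 51.51°, so the elevation is 90° − 51.51° = 38.49°.

38.5°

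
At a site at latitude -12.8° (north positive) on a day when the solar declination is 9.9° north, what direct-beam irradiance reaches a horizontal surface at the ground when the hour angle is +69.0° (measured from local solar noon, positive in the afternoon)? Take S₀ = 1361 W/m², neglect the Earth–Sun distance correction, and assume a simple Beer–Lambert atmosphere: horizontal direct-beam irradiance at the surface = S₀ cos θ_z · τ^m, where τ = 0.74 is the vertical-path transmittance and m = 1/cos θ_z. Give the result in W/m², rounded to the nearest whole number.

cos θ_z = sin φ sin δ + cos φ cos δ cos H = (-0.2215)(0.1719) + (0.9751)(0.9851)(0.3584) = 0.3062.
Air mass m = 1/cos θ_z = 1/0.3062 = 3.266; τ^m = 0.74^3.266 = 0.3740.
Surface direct beam = 1361 × 0.3062 × 0.3740 = 155.86 W/m².

156 W/m²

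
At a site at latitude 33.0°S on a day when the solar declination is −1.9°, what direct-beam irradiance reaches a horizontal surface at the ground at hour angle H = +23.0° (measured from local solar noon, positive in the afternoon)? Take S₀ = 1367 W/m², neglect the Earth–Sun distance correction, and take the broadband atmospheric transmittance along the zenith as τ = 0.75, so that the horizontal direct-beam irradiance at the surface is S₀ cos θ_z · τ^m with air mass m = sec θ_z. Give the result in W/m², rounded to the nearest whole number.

cos θ_z = sin φ sin δ + cos φ cos δ cos H = (-0.5446)(-0.0332) + (0.8387)(0.9995)(0.9205) = 0.7897.
Air mass m = 1/cos θ_z = 1/0.7897 = 1.266; τ^m = 0.75^1.266 = 0.6947.
Surface direct beam = 1367 × 0.7897 × 0.6947 = 749.94 W/m².

750 W/m²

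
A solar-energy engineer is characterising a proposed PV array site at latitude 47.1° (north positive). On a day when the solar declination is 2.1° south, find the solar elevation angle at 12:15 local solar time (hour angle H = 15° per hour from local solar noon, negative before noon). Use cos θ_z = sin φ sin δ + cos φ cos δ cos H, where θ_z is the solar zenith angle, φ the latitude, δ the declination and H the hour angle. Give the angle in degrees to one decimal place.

40.7°

Hour angle H = 15° × (12.25 − 12) = 3.75°.
cos θ_z = sin(47.1°) sin(-2.1°) + cos(47.1°) cos(-2.1°) cos(3.75°) = -0.0268 + 0.6788 = 0.6520.
θ_z = arccos(0.6520) = 49.31°, so the elevation is 90° − 49.31° = 40.69°.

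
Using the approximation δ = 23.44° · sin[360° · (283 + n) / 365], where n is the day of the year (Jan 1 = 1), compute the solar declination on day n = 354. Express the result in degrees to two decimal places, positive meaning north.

-23.43°

360 × (283 + 354) / 365 = 628.274°; sin(628.274°) = -0.9995.
δ = 23.44 × -0.9995 = -23.428° ≈ -23.43°.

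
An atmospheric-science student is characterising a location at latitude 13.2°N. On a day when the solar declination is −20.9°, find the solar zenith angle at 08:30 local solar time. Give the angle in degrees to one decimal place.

61.8°

Hour angle H = 15° × (8.5 − 12) = -52.50°.
cos θ_z = sin φ sin δ + cos φ cos δ cos H = (0.2284)(-0.3567) + (0.9736)(0.9342)(0.6088) = 0.4723.
θ_z = arccos(0.4723) = 61.82°.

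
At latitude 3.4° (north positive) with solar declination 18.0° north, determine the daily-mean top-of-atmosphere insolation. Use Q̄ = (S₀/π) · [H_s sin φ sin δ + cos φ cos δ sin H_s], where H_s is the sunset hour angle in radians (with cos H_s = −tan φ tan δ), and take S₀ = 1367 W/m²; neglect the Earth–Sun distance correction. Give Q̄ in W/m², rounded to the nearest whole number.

−tan φ tan δ = −(0.0594)(0.3249) = -0.0193; H_s = arccos(-0.0193) = 91.11°. In radians, H_s = 1.5902.
H_s sin φ sin δ = 1.5902 × 0.0593 × 0.3090 = 0.0291.
cos φ cos δ sin H_s = 0.9982 × 0.9511 × 0.9998 = 0.9492.
Q̄ = (1367/π) × (0.0291 + 0.9492) = 435.13 × 0.9783 = 425.69 W/m².

426 W/m²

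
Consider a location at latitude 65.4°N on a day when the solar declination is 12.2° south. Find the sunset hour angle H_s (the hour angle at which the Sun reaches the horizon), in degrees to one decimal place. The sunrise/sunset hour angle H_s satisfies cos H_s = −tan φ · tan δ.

61.8°

The sunset hour angle satisfies cos H_s = −tan φ tan δ = 0.4722, giving H_s = 61.82°.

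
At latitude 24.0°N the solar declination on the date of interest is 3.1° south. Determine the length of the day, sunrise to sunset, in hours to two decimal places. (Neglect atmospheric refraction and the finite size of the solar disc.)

The sunset hour angle satisfies cos H_s = −tan φ tan δ = 0.0241, giving H_s = 88.62°.
Day length = 2 H_s / 15° h⁻¹ = 177.24° / 15 = 11.816 h.

11.82 hours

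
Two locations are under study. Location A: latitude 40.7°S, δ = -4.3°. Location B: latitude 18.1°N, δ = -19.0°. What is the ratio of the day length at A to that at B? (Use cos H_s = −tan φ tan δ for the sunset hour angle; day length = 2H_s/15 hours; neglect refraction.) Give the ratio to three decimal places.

1.122

A: H_s = arccos(−tan -40.7° · tan -4.3°) = 93.71°, so 2H_s/15 = 12.4947 h.
B: H_s = arccos(−tan 18.1° · tan -19.0°) = 83.54°, so 2H_s/15 = 11.1387 h.
Ratio A/B = 12.4947 / 11.1387 = 1.1217.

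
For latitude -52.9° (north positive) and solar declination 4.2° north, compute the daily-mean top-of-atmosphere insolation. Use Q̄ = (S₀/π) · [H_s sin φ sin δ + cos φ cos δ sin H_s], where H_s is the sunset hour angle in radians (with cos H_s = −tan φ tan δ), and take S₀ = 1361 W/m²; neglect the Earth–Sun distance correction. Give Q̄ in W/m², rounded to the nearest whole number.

222 W/m²

cos H_s = −tan(-52.9°) · tan(4.2°) = 0.0971, so H_s = arccos(0.0971) = 84.43°. In radians, H_s = 1.4736.
H_s sin φ sin δ = 1.4736 × -0.7976 × 0.0732 = -0.0860.
cos φ cos δ sin H_s = 0.6032 × 0.9973 × 0.9953 = 0.5987.
Q̄ = (1361/π) × (-0.0860 + 0.5987) = 433.22 × 0.5127 = 222.11 W/m².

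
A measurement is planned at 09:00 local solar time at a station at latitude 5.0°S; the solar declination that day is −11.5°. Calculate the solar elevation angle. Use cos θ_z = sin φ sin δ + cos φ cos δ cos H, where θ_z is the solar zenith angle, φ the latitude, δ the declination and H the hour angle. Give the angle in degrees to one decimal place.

Hour angle H = 15° × (9 − 12) = -45.00°.
cos θ_z = sin φ sin δ + cos φ cos δ cos H = (-0.0872)(-0.1994) + (0.9962)(0.9799)(0.7071) = 0.7076.
θ_z = arccos(0.7076) = 44.96°, so the elevation is 90° − 44.96° = 45.04°.

45.0°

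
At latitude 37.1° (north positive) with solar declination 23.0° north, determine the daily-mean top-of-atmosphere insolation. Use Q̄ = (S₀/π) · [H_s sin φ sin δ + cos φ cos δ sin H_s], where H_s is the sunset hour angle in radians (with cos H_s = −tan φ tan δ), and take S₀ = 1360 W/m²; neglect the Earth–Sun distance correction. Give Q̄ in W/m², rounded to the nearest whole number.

cos H_s = −tan(37.1°) · tan(23.0°) = -0.3210, so H_s = arccos(-0.3210) = 108.72°. In radians, H_s = 1.8975.
H_s sin φ sin δ = 1.8975 × 0.6032 × 0.3907 = 0.4472.
cos φ cos δ sin H_s = 0.7976 × 0.9205 × 0.9471 = 0.6954.
Q̄ = (1360/π) × (0.4472 + 0.6954) = 432.90 × 1.1426 = 494.63 W/m².

495 W/m²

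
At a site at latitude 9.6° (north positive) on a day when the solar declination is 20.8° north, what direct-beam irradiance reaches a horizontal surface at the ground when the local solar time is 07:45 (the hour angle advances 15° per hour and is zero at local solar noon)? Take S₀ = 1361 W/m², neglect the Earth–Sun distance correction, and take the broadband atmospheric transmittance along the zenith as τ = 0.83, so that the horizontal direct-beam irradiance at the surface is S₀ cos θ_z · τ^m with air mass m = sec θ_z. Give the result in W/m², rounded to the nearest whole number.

Hour angle H = 15° × (7.75 − 12) = -63.75°.
cos θ_z = sin φ sin δ + cos φ cos δ cos H = (0.1668)(0.3551) + (0.9860)(0.9348)(0.4423) = 0.4669.
Air mass m = 1/cos θ_z = 1/0.4669 = 2.142; τ^m = 0.83^2.142 = 0.6709.
Surface direct beam = 1361 × 0.4669 × 0.6709 = 426.32 W/m².

426 W/m²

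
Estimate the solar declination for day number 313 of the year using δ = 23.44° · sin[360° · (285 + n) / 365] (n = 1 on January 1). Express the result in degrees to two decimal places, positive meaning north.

-17.91°

360 × (285 + 313) / 365 = 589.808°; sin(589.808°) = -0.7639.
δ = 23.44 × -0.7639 = -17.906° ≈ -17.91°.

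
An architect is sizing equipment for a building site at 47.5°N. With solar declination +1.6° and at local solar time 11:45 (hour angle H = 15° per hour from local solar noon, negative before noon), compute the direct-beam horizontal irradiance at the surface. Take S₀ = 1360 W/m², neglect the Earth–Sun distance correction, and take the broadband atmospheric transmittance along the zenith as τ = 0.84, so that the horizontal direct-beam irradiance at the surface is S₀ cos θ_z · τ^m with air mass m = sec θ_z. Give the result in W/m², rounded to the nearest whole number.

Hour angle H = 15° × (11.75 − 12) = -3.75°.
cos θ_z = sin(47.5°) sin(1.6°) + cos(47.5°) cos(1.6°) cos(-3.75°) = 0.0206 + 0.6739 = 0.6945.
Air mass m = 1/cos θ_z = 1/0.6945 = 1.440; τ^m = 0.84^1.440 = 0.7780.
Surface direct beam = 1360 × 0.6945 × 0.7780 = 734.84 W/m².

735 W/m²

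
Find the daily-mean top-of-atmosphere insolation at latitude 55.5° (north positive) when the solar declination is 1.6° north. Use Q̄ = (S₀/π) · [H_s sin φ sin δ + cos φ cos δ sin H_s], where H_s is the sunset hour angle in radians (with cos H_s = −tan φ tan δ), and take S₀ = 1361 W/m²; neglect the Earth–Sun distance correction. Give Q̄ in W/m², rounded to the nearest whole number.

261 W/m²

cos H_s = −tan(55.5°) · tan(1.6°) = -0.0406, so H_s = arccos(-0.0406) = 92.33°. In radians, H_s = 1.6115.
H_s sin φ sin δ = 1.6115 × 0.8241 × 0.0279 = 0.0371.
cos φ cos δ sin H_s = 0.5664 × 0.9996 × 0.9992 = 0.5657.
Q̄ = (1361/π) × (0.0371 + 0.5657) = 433.22 × 0.6028 = 261.15 W/m².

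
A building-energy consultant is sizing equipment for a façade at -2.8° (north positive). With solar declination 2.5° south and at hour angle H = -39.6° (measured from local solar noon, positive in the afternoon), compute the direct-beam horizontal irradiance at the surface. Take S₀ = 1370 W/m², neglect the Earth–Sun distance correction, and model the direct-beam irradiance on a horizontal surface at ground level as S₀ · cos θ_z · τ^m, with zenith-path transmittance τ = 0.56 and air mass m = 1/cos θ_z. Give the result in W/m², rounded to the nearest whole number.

With φ = -2.8°, δ = -2.5°, H = -39.60°: sin φ sin δ = 0.0021, cos φ cos δ cos H = 0.7689, so cos θ_z = 0.7710.
Air mass m = 1/cos θ_z = 1/0.7710 = 1.297; τ^m = 0.56^1.297 = 0.4714.
Surface direct beam = 1370 × 0.7710 × 0.4714 = 497.93 W/m².

498 W/m²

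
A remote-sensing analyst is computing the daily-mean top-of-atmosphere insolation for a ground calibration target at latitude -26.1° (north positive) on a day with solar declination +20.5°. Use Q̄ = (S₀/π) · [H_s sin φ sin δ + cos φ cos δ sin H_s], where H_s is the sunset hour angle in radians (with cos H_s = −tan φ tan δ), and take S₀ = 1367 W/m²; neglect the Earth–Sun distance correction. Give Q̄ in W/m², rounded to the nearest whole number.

cos H_s = −tan(-26.1°) · tan(20.5°) = 0.1832, so H_s = arccos(0.1832) = 79.44°. In radians, H_s = 1.3865.
H_s sin φ sin δ = 1.3865 × -0.4399 × 0.3502 = -0.2136.
cos φ cos δ sin H_s = 0.8980 × 0.9367 × 0.9831 = 0.8269.
Q̄ = (1367/π) × (-0.2136 + 0.8269) = 435.13 × 0.6133 = 266.87 W/m².

267 W/m²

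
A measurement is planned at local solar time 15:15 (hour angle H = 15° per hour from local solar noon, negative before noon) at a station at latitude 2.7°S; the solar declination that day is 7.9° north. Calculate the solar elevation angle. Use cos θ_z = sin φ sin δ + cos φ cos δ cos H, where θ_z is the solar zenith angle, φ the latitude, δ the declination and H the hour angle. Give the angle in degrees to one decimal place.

40.2°

Hour angle H = 15° × (15.25 − 12) = 48.75°.
cos θ_z = sin(-2.7°) sin(7.9°) + cos(-2.7°) cos(7.9°) cos(48.75°) = -0.0065 + 0.6524 = 0.6459.
θ_z = arccos(0.6459) = 49.77°, so the elevation is 90° − 49.77° = 40.23°.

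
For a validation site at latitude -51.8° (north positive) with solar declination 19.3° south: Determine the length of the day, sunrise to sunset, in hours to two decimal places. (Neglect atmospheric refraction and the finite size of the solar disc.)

15.52 hours

The sunset hour angle satisfies cos H_s = −tan φ tan δ = -0.4450, giving H_s = 116.42°.
Day length = 2 H_s / 15° h⁻¹ = 232.84° / 15 = 15.523 h.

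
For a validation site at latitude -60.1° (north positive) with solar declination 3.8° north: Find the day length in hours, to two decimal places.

11.12 hours

−tan φ tan δ = −(-1.7391)(0.0664) = 0.1155; H_s = arccos(0.1155) = 83.37°.
Day length = 2 H_s / 15° h⁻¹ = 166.74° / 15 = 11.116 h.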